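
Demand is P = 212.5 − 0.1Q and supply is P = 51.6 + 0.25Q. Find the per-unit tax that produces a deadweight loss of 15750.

Competitive equilibrium: 212.5 − 0.1Q = 51.6 + 0.25Q → Q* = 459.7143, P* = 166.5286.
A tax t gives ΔQ = t/0.35 and wedge t, so DWL = t²/0.7.
t²/0.7 = 15750 → t² = 11025 → t = 105.

105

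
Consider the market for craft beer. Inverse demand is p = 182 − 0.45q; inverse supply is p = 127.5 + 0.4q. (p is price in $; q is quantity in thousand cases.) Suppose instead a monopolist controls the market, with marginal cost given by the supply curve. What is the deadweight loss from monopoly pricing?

Competitive equilibrium: 182 − 0.45q = 127.5 + 0.4q → q* = 64.1176, p* = 153.1471.
Marginal revenue: MR = 182 − 0.9q. Set MR = MC: 182 − 0.9q = 127.5 + 0.4q → q_m = 41.9231.
Price p_m = 182 − 0.45·41.9231 = 163.1346; MC(q_m) = 127.5 + 0.4·41.9231 = 144.2692.
Competitive q* = 64.1176, so Δq = 22.1945; wedge = 163.1346 − 144.2692 = 18.8654.
DWL = ½ × 22.1945 × 18.8654 = $209.35 thousand.

$209.35 thousand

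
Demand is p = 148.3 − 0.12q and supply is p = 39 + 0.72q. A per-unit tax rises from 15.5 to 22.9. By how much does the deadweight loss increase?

Competitive equilibrium: 148.3 − 0.12q = 39 + 0.72q → q* = 130.119, p* = 132.6857.
For a per-unit tax t: Δq = t/0.84, so DWL = ½·t·(t/0.84) = t²/1.68.
At t = 15.5: DWL = 143.006. At t = 22.9: DWL = 312.149.
Increase = 312.149 − 143.006 = 169.14.

169.14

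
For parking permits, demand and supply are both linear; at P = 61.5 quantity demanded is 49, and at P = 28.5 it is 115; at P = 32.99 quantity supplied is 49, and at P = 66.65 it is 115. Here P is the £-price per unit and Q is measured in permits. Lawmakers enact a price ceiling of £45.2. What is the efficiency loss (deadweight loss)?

Demand slope = (28.5 − 61.5)/(115 − 49) = −0.5, so P = 86 − 0.5Q.
Supply slope = (66.65 − 32.99)/(115 − 49) = 0.51, so P = 8 + 0.51Q.
Competitive equilibrium: 86 − 0.5Q = 8 + 0.51Q → Q* = 77.2277, P* = 47.3861.
At the ceiling P = 45.2, quantity supplied = (45.2 − 8)/0.51 = 72.9412.
Willingness to pay at Q' = 72.9412: 86 − 0.5·72.9412 = 49.5294.
ΔQ = 77.2277 − 72.9412 = 4.2865; wedge = 49.5294 − 45.2 = 4.3294.
Welfare loss = ½ × 4.2865 × 4.3294 = £9.28.

£9.28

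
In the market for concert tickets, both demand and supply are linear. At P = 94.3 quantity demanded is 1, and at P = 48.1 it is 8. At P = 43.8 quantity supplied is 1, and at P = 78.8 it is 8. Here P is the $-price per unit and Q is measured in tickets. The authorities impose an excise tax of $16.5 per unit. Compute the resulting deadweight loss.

Demand slope = (48.1 − 94.3)/(8 − 1) = −6.6, so P = 100.9 − 6.6Q.
Supply slope = (78.8 − 43.8)/(8 − 1) = 5, so P = 38.8 + 5Q.
Competitive equilibrium: 100.9 − 6.6Q = 38.8 + 5Q → Q* = 5.3534, P* = 65.5672.
With the tax, the buyer price exceeds the seller price by 16.5: (100.9 − 6.6Q) − (38.8 + 5Q) = 16.5 → Q' = 3.931.
ΔQ = 5.3534 − 3.931 = 1.4224; the wedge equals the tax, 16.5.
DWL = ½ × 1.4224 × 16.5 = $11.73.

$11.73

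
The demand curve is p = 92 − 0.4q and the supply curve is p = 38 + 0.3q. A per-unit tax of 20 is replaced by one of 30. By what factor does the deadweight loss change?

2.25

Competitive equilibrium: 92 − 0.4q = 38 + 0.3q → q* = 77.1429, p* = 61.1429.
For a per-unit tax t: Δq = t/0.7, so DWL = ½·t·(t/0.7) = t²/1.4.
At t = 20: DWL = 285.714. At t = 30: DWL = 642.857.
Ratio = (30/20)² = 2.25.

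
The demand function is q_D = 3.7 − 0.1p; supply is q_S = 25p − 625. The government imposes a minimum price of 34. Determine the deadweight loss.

4.02

In inverse form: demand p = 37 − 10q, supply p = 25 + 0.04q.
Competitive equilibrium: 37 − 10q = 25 + 0.04q → q* = 1.1952, p* = 25.0478.
At the floor p = 34, quantity demanded = (37 − 34)/10 = 0.3.
Sellers' marginal cost at q' = 0.3: 25 + 0.04·0.3 = 25.012.
Δq = 1.1952 − 0.3 = 0.8952; wedge = 34 − 25.012 = 8.988.
DWL = ½ × 0.8952 × 8.988 = 4.02.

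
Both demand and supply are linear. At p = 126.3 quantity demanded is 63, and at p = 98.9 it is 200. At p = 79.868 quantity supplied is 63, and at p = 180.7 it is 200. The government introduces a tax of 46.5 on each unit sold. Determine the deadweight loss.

1155.05

Demand slope = (98.9 − 126.3)/(200 − 63) = −0.2, so p = 138.9 − 0.2q.
Supply slope = (180.7 − 79.868)/(200 − 63) = 0.736, so p = 33.5 + 0.736q.
Competitive equilibrium: 138.9 − 0.2q = 33.5 + 0.736q → q* = 112.6068, p* = 116.3786.
With the tax, the buyer price exceeds the seller price by 46.5: (138.9 − 0.2q) − (33.5 + 0.736q) = 46.5 → q' = 62.9274.
Δq = 112.6068 − 62.9274 = 49.6794; the wedge equals the tax, 46.5.
The triangle = ½ × 49.6794 × 46.5 = 1155.05.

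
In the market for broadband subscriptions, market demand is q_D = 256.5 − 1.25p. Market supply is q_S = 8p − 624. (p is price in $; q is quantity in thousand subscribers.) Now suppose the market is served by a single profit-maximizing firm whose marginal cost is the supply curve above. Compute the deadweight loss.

$1881.07 thousand

In inverse form: demand p = 205.2 − 0.8q, supply p = 78 + 0.125q.
Competitive equilibrium: 205.2 − 0.8q = 78 + 0.125q → q* = 137.5135, p* = 95.1892.
Marginal revenue: MR = 205.2 − 1.6q. Set MR = MC: 205.2 − 1.6q = 78 + 0.125q → q_m = 73.7391.
Price p_m = 205.2 − 0.8·73.7391 = 146.2087; MC(q_m) = 78 + 0.125·73.7391 = 87.2174.
Competitive q* = 137.5135, so Δq = 63.7744; wedge = 146.2087 − 87.2174 = 58.9913.
Welfare loss = ½ × 63.7744 × 58.9913 = $1881.07 thousand.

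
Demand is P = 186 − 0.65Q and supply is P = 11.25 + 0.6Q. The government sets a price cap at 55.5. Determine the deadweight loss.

Competitive equilibrium: 186 − 0.65Q = 11.25 + 0.6Q → Q* = 139.8, P* = 95.13.
At the ceiling P = 55.5, quantity supplied = (55.5 − 11.25)/0.6 = 73.75.
Willingness to pay at Q' = 73.75: 186 − 0.65·73.75 = 138.0625.
ΔQ = 139.8 − 73.75 = 66.05; wedge = 138.0625 − 55.5 = 82.5625.
The triangle = ½ × 66.05 × 82.5625 = 2726.63.

2726.63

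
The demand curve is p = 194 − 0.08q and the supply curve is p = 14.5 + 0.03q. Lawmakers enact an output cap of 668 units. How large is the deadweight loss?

51092

Competitive equilibrium: 194 − 0.08q = 14.5 + 0.03q → q* = 1631.8182, p* = 63.4545.
At q = 668: demand price = 194 − 0.08·668 = 140.56; supply price = 14.5 + 0.03·668 = 34.54.
Δq = 1631.8182 − 668 = 963.8182; wedge = 140.56 − 34.54 = 106.02.
The triangle = ½ × 963.8182 × 106.02 = 51092.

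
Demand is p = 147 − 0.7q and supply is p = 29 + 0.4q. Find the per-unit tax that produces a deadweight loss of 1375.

55

Competitive equilibrium: 147 − 0.7q = 29 + 0.4q → q* = 107.2727, p* = 71.9091.
A tax t gives Δq = t/1.1 and wedge t, so DWL = t²/2.2.
t²/2.2 = 1375 → t² = 3025 → t = 55.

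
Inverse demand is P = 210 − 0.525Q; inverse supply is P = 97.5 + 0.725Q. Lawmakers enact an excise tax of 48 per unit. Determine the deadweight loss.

921.60

Competitive equilibrium: 210 − 0.525Q = 97.5 + 0.725Q → Q* = 90, P* = 162.75.
With the tax, the buyer price exceeds the seller price by 48: (210 − 0.525Q) − (97.5 + 0.725Q) = 48 → Q' = 51.6.
ΔQ = 90 − 51.6 = 38.4; the wedge equals the tax, 48.
Welfare loss = ½ × 38.4 × 48 = 921.60.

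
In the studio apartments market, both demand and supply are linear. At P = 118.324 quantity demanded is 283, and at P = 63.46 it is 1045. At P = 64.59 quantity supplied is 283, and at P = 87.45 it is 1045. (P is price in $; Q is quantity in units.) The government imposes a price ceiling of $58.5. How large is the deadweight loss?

Demand slope = (63.46 − 118.324)/(1045 − 283) = −0.072, so P = 138.7 − 0.072Q.
Supply slope = (87.45 − 64.59)/(1045 − 283) = 0.03, so P = 56.1 + 0.03Q.
Competitive equilibrium: 138.7 − 0.072Q = 56.1 + 0.03Q → Q* = 809.8039, P* = 80.3941.
At the ceiling P = 58.5, quantity supplied = (58.5 − 56.1)/0.03 = 80.
Willingness to pay at Q' = 80: 138.7 − 0.072·80 = 132.94.
ΔQ = 809.8039 − 80 = 729.8039; wedge = 132.94 − 58.5 = 74.44.
DWL = ½ × 729.8039 × 74.44 = $27163.30.

$27163.30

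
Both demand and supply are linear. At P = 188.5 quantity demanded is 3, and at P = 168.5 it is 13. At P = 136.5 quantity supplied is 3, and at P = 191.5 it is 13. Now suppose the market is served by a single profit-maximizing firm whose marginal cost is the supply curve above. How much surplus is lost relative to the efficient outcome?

16.40

Demand slope = (168.5 − 188.5)/(13 − 3) = −2, so P = 194.5 − 2Q.
Supply slope = (191.5 − 136.5)/(13 − 3) = 5.5, so P = 120 + 5.5Q.
Competitive equilibrium: 194.5 − 2Q = 120 + 5.5Q → Q* = 9.9333, P* = 174.6333.
Marginal revenue: MR = 194.5 − 4Q. Set MR = MC: 194.5 − 4Q = 120 + 5.5Q → Q_m = 7.8421.
Price P_m = 194.5 − 2·7.8421 = 178.8158; MC(Q_m) = 120 + 5.5·7.8421 = 163.1316.
Competitive Q* = 9.9333, so ΔQ = 2.0912; wedge = 178.8158 − 163.1316 = 15.6842.
Deadweight loss = ½ × 2.0912 × 15.6842 = 16.40.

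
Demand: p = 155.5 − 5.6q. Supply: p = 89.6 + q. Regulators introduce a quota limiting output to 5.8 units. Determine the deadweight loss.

Competitive equilibrium: 155.5 − 5.6q = 89.6 + q → q* = 9.9848, p* = 99.5848.
At q = 5.8: demand price = 155.5 − 5.6·5.8 = 123.02; supply price = 89.6 + 1·5.8 = 95.4.
Δq = 9.9848 − 5.8 = 4.1848; wedge = 123.02 − 95.4 = 27.62.
DWL = ½ × 4.1848 × 27.62 = 57.79.

57.79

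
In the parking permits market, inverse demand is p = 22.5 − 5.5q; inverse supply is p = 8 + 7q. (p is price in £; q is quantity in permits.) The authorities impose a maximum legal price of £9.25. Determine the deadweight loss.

Competitive equilibrium: 22.5 − 5.5q = 8 + 7q → q* = 1.16, p* = 16.12.
At the ceiling p = 9.25, quantity supplied = (9.25 − 8)/7 = 0.1786.
Willingness to pay at q' = 0.1786: 22.5 − 5.5·0.1786 = 21.5177.
Δq = 1.16 − 0.1786 = 0.9814; wedge = 21.5177 − 9.25 = 12.2677.
The triangle = ½ × 0.9814 × 12.2677 = £6.02.

£6.02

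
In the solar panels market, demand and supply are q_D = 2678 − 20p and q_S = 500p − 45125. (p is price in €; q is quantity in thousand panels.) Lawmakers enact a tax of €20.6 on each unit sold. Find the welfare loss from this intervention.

€4080.38 thousand

In inverse form: demand p = 133.9 − 0.05q, supply p = 90.25 + 0.002q.
Competitive equilibrium: 133.9 − 0.05q = 90.25 + 0.002q → q* = 839.42308, p* = 91.92885.
With the tax, the buyer price exceeds the seller price by 20.6: (133.9 − 0.05q) − (90.25 + 0.002q) = 20.6 → q' = 443.26923.
Δq = 839.42308 − 443.26923 = 396.15385; the wedge equals the tax, 20.6.
Deadweight loss = ½ × 396.15385 × 20.6 = €4080.38 thousand.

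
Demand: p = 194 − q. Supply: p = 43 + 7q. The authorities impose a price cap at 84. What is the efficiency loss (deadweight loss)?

Competitive equilibrium: 194 − q = 43 + 7q → q* = 18.875, p* = 175.125.
At the ceiling p = 84, quantity supplied = (84 − 43)/7 = 5.8571.
Willingness to pay at q' = 5.8571: 194 − 1·5.8571 = 188.1429.
Δq = 18.875 − 5.8571 = 13.0179; wedge = 188.1429 − 84 = 104.1429.
The triangle = ½ × 13.0179 × 104.1429 = 677.86.

677.86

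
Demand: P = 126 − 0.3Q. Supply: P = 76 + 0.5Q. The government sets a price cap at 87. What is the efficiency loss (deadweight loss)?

656.10

Competitive equilibrium: 126 − 0.3Q = 76 + 0.5Q → Q* = 62.5, P* = 107.25.
At the ceiling P = 87, quantity supplied = (87 − 76)/0.5 = 22.
Willingness to pay at Q' = 22: 126 − 0.3·22 = 119.4.
ΔQ = 62.5 − 22 = 40.5; wedge = 119.4 − 87 = 32.4.
Welfare loss = ½ × 40.5 × 32.4 = 656.10.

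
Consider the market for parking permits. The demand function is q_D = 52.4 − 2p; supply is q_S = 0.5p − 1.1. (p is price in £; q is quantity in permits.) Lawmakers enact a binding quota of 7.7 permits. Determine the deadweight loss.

In inverse form: demand p = 26.2 − 0.5q, supply p = 2.2 + 2q.
Competitive equilibrium: 26.2 − 0.5q = 2.2 + 2q → q* = 9.6, p* = 21.4.
At q = 7.7: demand price = 26.2 − 0.5·7.7 = 22.35; supply price = 2.2 + 2·7.7 = 17.6.
Δq = 9.6 − 7.7 = 1.9; wedge = 22.35 − 17.6 = 4.75.
Deadweight loss = ½ × 1.9 × 4.75 = £4.51.

£4.51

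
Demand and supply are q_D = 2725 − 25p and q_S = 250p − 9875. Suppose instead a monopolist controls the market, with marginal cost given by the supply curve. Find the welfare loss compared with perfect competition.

12446.53

In inverse form: demand p = 109 − 0.04q, supply p = 39.5 + 0.004q.
Competitive equilibrium: 109 − 0.04q = 39.5 + 0.004q → q* = 1579.54545, p* = 45.81818.
Marginal revenue: MR = 109 − 0.08q. Set MR = MC: 109 − 0.08q = 39.5 + 0.004q → q_m = 827.38095.
Price p_m = 109 − 0.04·827.38095 = 75.90476; MC(q_m) = 39.5 + 0.004·827.38095 = 42.80952.
Competitive q* = 1579.54545, so Δq = 752.1645; wedge = 75.90476 − 42.80952 = 33.09524.
The triangle = ½ × 752.1645 × 33.09524 = 12446.53.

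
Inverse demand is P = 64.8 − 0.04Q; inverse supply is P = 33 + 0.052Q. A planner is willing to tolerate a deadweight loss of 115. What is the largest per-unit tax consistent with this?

4.6

Competitive equilibrium: 64.8 − 0.04Q = 33 + 0.052Q → Q* = 345.6522, P* = 50.9739.
A tax t gives ΔQ = t/0.092 and wedge t, so DWL = t²/0.184.
t²/0.184 = 115 → t² = 21.16 → t = 4.6.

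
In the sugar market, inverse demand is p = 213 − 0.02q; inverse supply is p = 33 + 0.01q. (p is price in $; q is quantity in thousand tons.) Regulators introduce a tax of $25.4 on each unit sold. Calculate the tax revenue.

Competitive equilibrium: 213 − 0.02q = 33 + 0.01q → q* = 6000, p* = 93.
With the tax, the buyer price exceeds the seller price by 25.4: (213 − 0.02q) − (33 + 0.01q) = 25.4 → q' = 5153.3333.
Tax revenue = 25.4 × 5153.3333 = $130894.67 thousand.

$130894.67 thousand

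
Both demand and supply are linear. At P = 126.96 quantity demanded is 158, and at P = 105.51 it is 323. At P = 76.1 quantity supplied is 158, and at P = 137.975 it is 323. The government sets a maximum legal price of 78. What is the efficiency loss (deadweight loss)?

Demand slope = (105.51 − 126.96)/(323 − 158) = −0.13, so P = 147.5 − 0.13Q.
Supply slope = (137.975 − 76.1)/(323 − 158) = 0.375, so P = 16.85 + 0.375Q.
Competitive equilibrium: 147.5 − 0.13Q = 16.85 + 0.375Q → Q* = 258.7129, P* = 113.8673.
At the ceiling P = 78, quantity supplied = (78 − 16.85)/0.375 = 163.0667.
Willingness to pay at Q' = 163.0667: 147.5 − 0.13·163.0667 = 126.3013.
ΔQ = 258.7129 − 163.0667 = 95.6462; wedge = 126.3013 − 78 = 48.3013.
The triangle = ½ × 95.6462 × 48.3013 = 2309.92.

2309.92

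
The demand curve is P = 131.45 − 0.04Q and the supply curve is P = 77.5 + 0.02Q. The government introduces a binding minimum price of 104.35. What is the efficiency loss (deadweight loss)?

Competitive equilibrium: 131.45 − 0.04Q = 77.5 + 0.02Q → Q* = 899.1667, P* = 95.4833.
At the floor P = 104.35, quantity demanded = (131.45 − 104.35)/0.04 = 677.5.
Sellers' marginal cost at Q' = 677.5: 77.5 + 0.02·677.5 = 91.05.
ΔQ = 899.1667 − 677.5 = 221.6667; wedge = 104.35 − 91.05 = 13.3.
DWL = ½ × 221.6667 × 13.3 = 1474.08.

1474.08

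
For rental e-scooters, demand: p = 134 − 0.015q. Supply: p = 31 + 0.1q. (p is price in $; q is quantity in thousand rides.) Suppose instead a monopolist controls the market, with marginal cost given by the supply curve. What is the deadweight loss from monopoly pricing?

Competitive equilibrium: 134 − 0.015q = 31 + 0.1q → q* = 895.6522, p* = 120.5652.
Marginal revenue: MR = 134 − 0.03q. Set MR = MC: 134 − 0.03q = 31 + 0.1q → q_m = 792.3077.
Price p_m = 134 − 0.015·792.3077 = 122.1154; MC(q_m) = 31 + 0.1·792.3077 = 110.2308.
Competitive q* = 895.6522, so Δq = 103.3445; wedge = 122.1154 − 110.2308 = 11.8846.
Deadweight loss = ½ × 103.3445 × 11.8846 = $614.10 thousand.

$614.10 thousand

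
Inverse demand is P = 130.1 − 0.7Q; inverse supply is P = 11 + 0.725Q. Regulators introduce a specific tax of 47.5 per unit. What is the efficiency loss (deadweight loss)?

791.67

Competitive equilibrium: 130.1 − 0.7Q = 11 + 0.725Q → Q* = 83.5789, P* = 71.5947.
With the tax, the buyer price exceeds the seller price by 47.5: (130.1 − 0.7Q) − (11 + 0.725Q) = 47.5 → Q' = 50.2456.
ΔQ = 83.5789 − 50.2456 = 33.3333; the wedge equals the tax, 47.5.
Welfare loss = ½ × 33.3333 × 47.5 = 791.67.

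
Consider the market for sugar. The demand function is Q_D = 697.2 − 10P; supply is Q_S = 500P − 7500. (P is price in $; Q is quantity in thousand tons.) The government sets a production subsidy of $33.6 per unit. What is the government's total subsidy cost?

$29093.65 thousand

In inverse form: demand P = 69.72 − 0.1Q, supply P = 15 + 0.002Q.
Competitive equilibrium: 69.72 − 0.1Q = 15 + 0.002Q → Q* = 536.4706, P* = 16.0729.
The subsidy lowers effective supply by 33.6: P = 0.002Q − 18.6.
New quantity: 69.72 − 0.1Q = 0.002Q − 18.6 → Q' = 865.8824.
Total subsidy cost = 33.6 × 865.8824 = $29093.65 thousand.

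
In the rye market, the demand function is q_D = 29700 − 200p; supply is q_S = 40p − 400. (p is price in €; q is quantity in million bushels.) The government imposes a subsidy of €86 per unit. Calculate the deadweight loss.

In inverse form: demand p = 148.5 − 0.005q, supply p = 10 + 0.025q.
Competitive equilibrium: 148.5 − 0.005q = 10 + 0.025q → q* = 4616.66667, p* = 125.41667.
The subsidy lowers effective supply by 86: p = 0.025q − 76.
New quantity: 148.5 − 0.005q = 0.025q − 76 → q' = 7483.33333.
Overproduction Δq = 7483.33333 − 4616.66667 = 2866.66666; wedge = subsidy = 86.
DWL = ½ × 2866.66666 × 86 = €123266.67 million.

€123266.67 million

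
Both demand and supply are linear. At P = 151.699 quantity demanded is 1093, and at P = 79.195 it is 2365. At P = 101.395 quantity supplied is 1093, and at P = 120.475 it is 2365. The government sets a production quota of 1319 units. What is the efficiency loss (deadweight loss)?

Demand slope = (79.195 − 151.699)/(2365 − 1093) = −0.057, so P = 214 − 0.057Q.
Supply slope = (120.475 − 101.395)/(2365 − 1093) = 0.015, so P = 85 + 0.015Q.
Competitive equilibrium: 214 − 0.057Q = 85 + 0.015Q → Q* = 1791.66667, P* = 111.875.
At Q = 1319: demand price = 214 − 0.057·1319 = 138.817; supply price = 85 + 0.015·1319 = 104.785.
ΔQ = 1791.66667 − 1319 = 472.66667; wedge = 138.817 − 104.785 = 34.032.
Deadweight loss = ½ × 472.66667 × 34.032 = 8042.896.

8042.896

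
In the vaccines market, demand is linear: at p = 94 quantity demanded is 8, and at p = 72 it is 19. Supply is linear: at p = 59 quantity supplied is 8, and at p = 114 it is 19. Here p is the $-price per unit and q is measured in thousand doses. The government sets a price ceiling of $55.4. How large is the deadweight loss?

$114.51 thousand

Demand slope = (72 − 94)/(19 − 8) = −2, so p = 110 − 2q.
Supply slope = (114 − 59)/(19 − 8) = 5, so p = 19 + 5q.
Competitive equilibrium: 110 − 2q = 19 + 5q → q* = 13, p* = 84.
At the ceiling p = 55.4, quantity supplied = (55.4 − 19)/5 = 7.28.
Willingness to pay at q' = 7.28: 110 − 2·7.28 = 95.44.
Δq = 13 − 7.28 = 5.72; wedge = 95.44 − 55.4 = 40.04.
DWL = ½ × 5.72 × 40.04 = $114.51 thousand.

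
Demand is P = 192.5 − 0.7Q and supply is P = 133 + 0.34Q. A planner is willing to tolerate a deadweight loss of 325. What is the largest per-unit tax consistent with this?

26

Competitive equilibrium: 192.5 − 0.7Q = 133 + 0.34Q → Q* = 57.2115, P* = 152.4519.
A tax t gives ΔQ = t/1.04 and wedge t, so DWL = t²/2.08.
t²/2.08 = 325 → t² = 676 → t = 26.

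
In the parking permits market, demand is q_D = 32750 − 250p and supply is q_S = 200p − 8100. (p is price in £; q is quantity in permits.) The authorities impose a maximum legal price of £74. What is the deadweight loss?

£50668.89

In inverse form: demand p = 131 − 0.004q, supply p = 40.5 + 0.005q.
Competitive equilibrium: 131 − 0.004q = 40.5 + 0.005q → q* = 10055.5556, p* = 90.7778.
At the ceiling p = 74, quantity supplied = (74 − 40.5)/0.005 = 6700.
Willingness to pay at q' = 6700: 131 − 0.004·6700 = 104.2.
Δq = 10055.5556 − 6700 = 3355.5556; wedge = 104.2 − 74 = 30.2.
Welfare loss = ½ × 3355.5556 × 30.2 = £50668.89.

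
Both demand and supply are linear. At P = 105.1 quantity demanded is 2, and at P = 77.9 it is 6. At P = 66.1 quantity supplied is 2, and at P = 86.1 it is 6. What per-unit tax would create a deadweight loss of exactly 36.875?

Demand slope = (77.9 − 105.1)/(6 − 2) = −6.8, so P = 118.7 − 6.8Q.
Supply slope = (86.1 − 66.1)/(6 − 2) = 5, so P = 56.1 + 5Q.
Competitive equilibrium: 118.7 − 6.8Q = 56.1 + 5Q → Q* = 5.3051, P* = 82.6254.
A tax t gives ΔQ = t/11.8 and wedge t, so DWL = t²/23.6.
t²/23.6 = 36.875 → t² = 870.25 → t = 29.5.

29.5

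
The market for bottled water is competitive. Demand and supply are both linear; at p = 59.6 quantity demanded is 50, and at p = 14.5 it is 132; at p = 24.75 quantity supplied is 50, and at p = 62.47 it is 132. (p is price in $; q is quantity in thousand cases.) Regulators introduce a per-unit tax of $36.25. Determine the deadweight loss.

$650.53 thousand

Demand slope = (14.5 − 59.6)/(132 − 50) = −0.55, so p = 87.1 − 0.55q.
Supply slope = (62.47 − 24.75)/(132 − 50) = 0.46, so p = 1.75 + 0.46q.
Competitive equilibrium: 87.1 − 0.55q = 1.75 + 0.46q → q* = 84.505, p* = 40.6223.
With the tax, the buyer price exceeds the seller price by 36.25: (87.1 − 0.55q) − (1.75 + 0.46q) = 36.25 → q' = 48.6139.
Δq = 84.505 − 48.6139 = 35.8911; the wedge equals the tax, 36.25.
DWL = ½ × 35.8911 × 36.25 = $650.53 thousand.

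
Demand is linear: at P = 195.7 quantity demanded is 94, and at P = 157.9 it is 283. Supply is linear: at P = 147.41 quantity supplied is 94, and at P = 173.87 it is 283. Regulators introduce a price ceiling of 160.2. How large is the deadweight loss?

436.51

Demand slope = (157.9 − 195.7)/(283 − 94) = −0.2, so P = 214.5 − 0.2Q.
Supply slope = (173.87 − 147.41)/(283 − 94) = 0.14, so P = 134.25 + 0.14Q.
Competitive equilibrium: 214.5 − 0.2Q = 134.25 + 0.14Q → Q* = 236.0294, P* = 167.2941.
At the ceiling P = 160.2, quantity supplied = (160.2 − 134.25)/0.14 = 185.3571.
Willingness to pay at Q' = 185.3571: 214.5 − 0.2·185.3571 = 177.4286.
ΔQ = 236.0294 − 185.3571 = 50.6723; wedge = 177.4286 − 160.2 = 17.2286.
Welfare loss = ½ × 50.6723 × 17.2286 = 436.51.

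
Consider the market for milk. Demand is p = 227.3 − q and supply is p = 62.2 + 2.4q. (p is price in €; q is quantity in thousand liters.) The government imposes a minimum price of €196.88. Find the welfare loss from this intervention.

€559.33 thousand

Competitive equilibrium: 227.3 − q = 62.2 + 2.4q → q* = 48.5588, p* = 178.7412.
At the floor p = 196.88, quantity demanded = (227.3 − 196.88)/1 = 30.42.
Sellers' marginal cost at q' = 30.42: 62.2 + 2.4·30.42 = 135.208.
Δq = 48.5588 − 30.42 = 18.1388; wedge = 196.88 − 135.208 = 61.672.
DWL = ½ × 18.1388 × 61.672 = €559.33 thousand.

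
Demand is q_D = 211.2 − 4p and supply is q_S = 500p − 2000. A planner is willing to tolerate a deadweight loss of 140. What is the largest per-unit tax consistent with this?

In inverse form: demand p = 52.8 − 0.25q, supply p = 4 + 0.002q.
Competitive equilibrium: 52.8 − 0.25q = 4 + 0.002q → q* = 193.6508, p* = 4.3873.
A tax t gives Δq = t/0.252 and wedge t, so DWL = t²/0.504.
t²/0.504 = 140 → t² = 70.56 → t = 8.4.

8.4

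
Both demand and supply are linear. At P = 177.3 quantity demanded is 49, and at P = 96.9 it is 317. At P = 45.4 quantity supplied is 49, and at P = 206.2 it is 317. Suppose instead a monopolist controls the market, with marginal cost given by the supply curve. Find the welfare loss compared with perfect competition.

1075.56

Demand slope = (96.9 − 177.3)/(317 − 49) = −0.3, so P = 192 − 0.3Q.
Supply slope = (206.2 − 45.4)/(317 − 49) = 0.6, so P = 16 + 0.6Q.
Competitive equilibrium: 192 − 0.3Q = 16 + 0.6Q → Q* = 195.5556, P* = 133.3333.
Marginal revenue: MR = 192 − 0.6Q. Set MR = MC: 192 − 0.6Q = 16 + 0.6Q → Q_m = 146.6667.
Price P_m = 192 − 0.3·146.6667 = 148; MC(Q_m) = 16 + 0.6·146.6667 = 104.
Competitive Q* = 195.5556, so ΔQ = 48.8889; wedge = 148 − 104 = 44.
Deadweight loss = ½ × 48.8889 × 44 = 1075.56.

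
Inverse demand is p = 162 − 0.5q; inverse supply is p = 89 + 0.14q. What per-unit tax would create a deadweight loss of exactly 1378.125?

Competitive equilibrium: 162 − 0.5q = 89 + 0.14q → q* = 114.0625, p* = 104.9688.
A tax t gives Δq = t/0.64 and wedge t, so DWL = t²/1.28.
t²/1.28 = 1378.125 → t² = 1764 → t = 42.

42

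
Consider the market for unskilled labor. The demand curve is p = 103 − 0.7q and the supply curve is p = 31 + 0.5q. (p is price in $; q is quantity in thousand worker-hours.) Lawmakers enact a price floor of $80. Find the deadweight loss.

$442.04 thousand

Competitive equilibrium: 103 − 0.7q = 31 + 0.5q → q* = 60, p* = 61.
At the floor p = 80, quantity demanded = (103 − 80)/0.7 = 32.8571.
Sellers' marginal cost at q' = 32.8571: 31 + 0.5·32.8571 = 47.4286.
Δq = 60 − 32.8571 = 27.1429; wedge = 80 − 47.4286 = 32.5714.
DWL = ½ × 27.1429 × 32.5714 = $442.04 thousand.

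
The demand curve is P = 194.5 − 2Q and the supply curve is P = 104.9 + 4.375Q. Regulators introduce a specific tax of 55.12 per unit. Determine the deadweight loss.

Competitive equilibrium: 194.5 − 2Q = 104.9 + 4.375Q → Q* = 14.0549, P* = 166.3902.
With the tax, the buyer price exceeds the seller price by 55.12: (194.5 − 2Q) − (104.9 + 4.375Q) = 55.12 → Q' = 5.4086.
ΔQ = 14.0549 − 5.4086 = 8.6463; the wedge equals the tax, 55.12.
Welfare loss = ½ × 8.6463 × 55.12 = 238.29.

238.29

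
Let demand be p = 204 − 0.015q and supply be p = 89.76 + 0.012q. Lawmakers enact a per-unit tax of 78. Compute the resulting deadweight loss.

Competitive equilibrium: 204 − 0.015q = 89.76 + 0.012q → q* = 4231.1111, p* = 140.5333.
With the tax, the buyer price exceeds the seller price by 78: (204 − 0.015q) − (89.76 + 0.012q) = 78 → q' = 1342.2222.
Δq = 4231.1111 − 1342.2222 = 2888.8889; the wedge equals the tax, 78.
The triangle = ½ × 2888.8889 × 78 = 112666.67.

112666.67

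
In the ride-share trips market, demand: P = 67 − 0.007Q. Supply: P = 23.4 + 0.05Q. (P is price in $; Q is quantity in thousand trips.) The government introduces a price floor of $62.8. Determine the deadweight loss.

$775.09 thousand

Competitive equilibrium: 67 − 0.007Q = 23.4 + 0.05Q → Q* = 764.9123, P* = 61.6456.
At the floor P = 62.8, quantity demanded = (67 − 62.8)/0.007 = 600.
Sellers' marginal cost at Q' = 600: 23.4 + 0.05·600 = 53.4.
ΔQ = 764.9123 − 600 = 164.9123; wedge = 62.8 − 53.4 = 9.4.
Welfare loss = ½ × 164.9123 × 9.4 = $775.09 thousand.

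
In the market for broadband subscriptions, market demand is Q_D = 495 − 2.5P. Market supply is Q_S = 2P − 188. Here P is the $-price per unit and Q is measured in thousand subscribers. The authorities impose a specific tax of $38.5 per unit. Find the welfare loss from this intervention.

In inverse form: demand P = 198 − 0.4Q, supply P = 94 + 0.5Q.
Competitive equilibrium: 198 − 0.4Q = 94 + 0.5Q → Q* = 115.5556, P* = 151.7778.
With the tax, the buyer price exceeds the seller price by 38.5: (198 − 0.4Q) − (94 + 0.5Q) = 38.5 → Q' = 72.7778.
ΔQ = 115.5556 − 72.7778 = 42.7778; the wedge equals the tax, 38.5.
DWL = ½ × 42.7778 × 38.5 = $823.47 thousand.

$823.47 thousand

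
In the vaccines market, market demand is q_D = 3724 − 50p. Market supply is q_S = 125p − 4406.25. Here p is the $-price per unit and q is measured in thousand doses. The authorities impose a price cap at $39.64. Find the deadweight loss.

$10170.33 thousand

In inverse form: demand p = 74.48 − 0.02q, supply p = 35.25 + 0.008q.
Competitive equilibrium: 74.48 − 0.02q = 35.25 + 0.008q → q* = 1401.0714, p* = 46.4586.
At the ceiling p = 39.64, quantity supplied = (39.64 − 35.25)/0.008 = 548.75.
Willingness to pay at q' = 548.75: 74.48 − 0.02·548.75 = 63.505.
Δq = 1401.0714 − 548.75 = 852.3214; wedge = 63.505 − 39.64 = 23.865.
Deadweight loss = ½ × 852.3214 × 23.865 = $10170.33 thousand.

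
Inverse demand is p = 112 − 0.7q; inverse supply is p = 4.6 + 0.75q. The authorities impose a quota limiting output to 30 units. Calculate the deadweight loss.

1408

Competitive equilibrium: 112 − 0.7q = 4.6 + 0.75q → q* = 74.069, p* = 60.1517.
At q = 30: demand price = 112 − 0.7·30 = 91; supply price = 4.6 + 0.75·30 = 27.1.
Δq = 74.069 − 30 = 44.069; wedge = 91 − 27.1 = 63.9.
Welfare loss = ½ × 44.069 × 63.9 = 1408.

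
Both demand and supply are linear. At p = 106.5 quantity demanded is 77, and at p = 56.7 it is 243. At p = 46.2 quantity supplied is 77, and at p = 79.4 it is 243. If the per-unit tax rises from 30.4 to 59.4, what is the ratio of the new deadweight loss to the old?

Demand slope = (56.7 − 106.5)/(243 − 77) = −0.3, so p = 129.6 − 0.3q.
Supply slope = (79.4 − 46.2)/(243 − 77) = 0.2, so p = 30.8 + 0.2q.
Competitive equilibrium: 129.6 − 0.3q = 30.8 + 0.2q → q* = 197.6, p* = 70.32.
For a per-unit tax t: Δq = t/0.5, so DWL = ½·t·(t/0.5) = t²/1.
At t = 30.4: DWL = 924.16. At t = 59.4: DWL = 3528.36.
Ratio = (59.4/30.4)² = 3.818.

3.818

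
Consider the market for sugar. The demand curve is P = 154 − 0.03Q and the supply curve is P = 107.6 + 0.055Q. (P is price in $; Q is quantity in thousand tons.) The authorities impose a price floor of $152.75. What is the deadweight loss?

Competitive equilibrium: 154 − 0.03Q = 107.6 + 0.055Q → Q* = 545.88235, P* = 137.62353.
At the floor P = 152.75, quantity demanded = (154 − 152.75)/0.03 = 41.66667.
Sellers' marginal cost at Q' = 41.66667: 107.6 + 0.055·41.66667 = 109.89167.
ΔQ = 545.88235 − 41.66667 = 504.21568; wedge = 152.75 − 109.89167 = 42.85833.
Welfare loss = ½ × 504.21568 × 42.85833 = $10804.92 thousand.

$10804.92 thousand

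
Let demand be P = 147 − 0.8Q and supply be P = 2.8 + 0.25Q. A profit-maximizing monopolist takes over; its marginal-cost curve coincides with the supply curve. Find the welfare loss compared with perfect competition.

Competitive equilibrium: 147 − 0.8Q = 2.8 + 0.25Q → Q* = 137.3333, P* = 37.1333.
Marginal revenue: MR = 147 − 1.6Q. Set MR = MC: 147 − 1.6Q = 2.8 + 0.25Q → Q_m = 77.9459.
Price P_m = 147 − 0.8·77.9459 = 84.6433; MC(Q_m) = 2.8 + 0.25·77.9459 = 22.2865.
Competitive Q* = 137.3333, so ΔQ = 59.3874; wedge = 84.6433 − 22.2865 = 62.3568.
Welfare loss = ½ × 59.3874 × 62.3568 = 1851.60.

1851.60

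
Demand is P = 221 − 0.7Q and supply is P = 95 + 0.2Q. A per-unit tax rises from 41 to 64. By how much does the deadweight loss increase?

1341.67

Competitive equilibrium: 221 − 0.7Q = 95 + 0.2Q → Q* = 140, P* = 123.
For a per-unit tax t: ΔQ = t/0.9, so DWL = ½·t·(t/0.9) = t²/1.8.
At t = 41: DWL = 933.889. At t = 64: DWL = 2275.556.
Increase = 2275.556 − 933.889 = 1341.67.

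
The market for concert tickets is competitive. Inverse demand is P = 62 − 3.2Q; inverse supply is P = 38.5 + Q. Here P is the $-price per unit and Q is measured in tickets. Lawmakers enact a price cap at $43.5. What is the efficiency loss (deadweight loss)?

Competitive equilibrium: 62 − 3.2Q = 38.5 + Q → Q* = 5.5952, P* = 44.0952.
At the ceiling P = 43.5, quantity supplied = (43.5 − 38.5)/1 = 5.
Willingness to pay at Q' = 5: 62 − 3.2·5 = 46.
ΔQ = 5.5952 − 5 = 0.5952; wedge = 46 − 43.5 = 2.5.
Deadweight loss = ½ × 0.5952 × 2.5 = $0.74.

$0.74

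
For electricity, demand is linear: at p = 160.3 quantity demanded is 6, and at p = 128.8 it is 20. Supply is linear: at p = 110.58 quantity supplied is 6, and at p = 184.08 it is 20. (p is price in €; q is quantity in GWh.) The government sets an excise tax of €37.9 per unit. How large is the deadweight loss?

Demand slope = (128.8 − 160.3)/(20 − 6) = −2.25, so p = 173.8 − 2.25q.
Supply slope = (184.08 − 110.58)/(20 − 6) = 5.25, so p = 79.08 + 5.25q.
Competitive equilibrium: 173.8 − 2.25q = 79.08 + 5.25q → q* = 12.6293, p* = 145.384.
With the tax, the buyer price exceeds the seller price by 37.9: (173.8 − 2.25q) − (79.08 + 5.25q) = 37.9 → q' = 7.576.
Δq = 12.6293 − 7.576 = 5.0533; the wedge equals the tax, 37.9.
The triangle = ½ × 5.0533 × 37.9 = €95.76.

€95.76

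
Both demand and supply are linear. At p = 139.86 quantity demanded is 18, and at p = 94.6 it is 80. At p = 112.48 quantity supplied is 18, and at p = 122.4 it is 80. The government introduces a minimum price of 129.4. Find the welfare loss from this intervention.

Demand slope = (94.6 − 139.86)/(80 − 18) = −0.73, so p = 153 − 0.73q.
Supply slope = (122.4 − 112.48)/(80 − 18) = 0.16, so p = 109.6 + 0.16q.
Competitive equilibrium: 153 − 0.73q = 109.6 + 0.16q → q* = 48.764, p* = 117.4022.
At the floor p = 129.4, quantity demanded = (153 − 129.4)/0.73 = 32.3288.
Sellers' marginal cost at q' = 32.3288: 109.6 + 0.16·32.3288 = 114.7726.
Δq = 48.764 − 32.3288 = 16.4352; wedge = 129.4 − 114.7726 = 14.6274.
Welfare loss = ½ × 16.4352 × 14.6274 = 120.20.

120.20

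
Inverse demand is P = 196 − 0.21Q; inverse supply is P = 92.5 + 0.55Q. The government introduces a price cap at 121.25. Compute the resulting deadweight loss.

Competitive equilibrium: 196 − 0.21Q = 92.5 + 0.55Q → Q* = 136.1842, P* = 167.4013.
At the ceiling P = 121.25, quantity supplied = (121.25 − 92.5)/0.55 = 52.2727.
Willingness to pay at Q' = 52.2727: 196 − 0.21·52.2727 = 185.0227.
ΔQ = 136.1842 − 52.2727 = 83.9115; wedge = 185.0227 − 121.25 = 63.7727.
DWL = ½ × 83.9115 × 63.7727 = 2675.63.

2675.63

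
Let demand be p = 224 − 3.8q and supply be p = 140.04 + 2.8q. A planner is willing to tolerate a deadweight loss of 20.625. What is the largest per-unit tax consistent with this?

16.5

Competitive equilibrium: 224 − 3.8q = 140.04 + 2.8q → q* = 12.7212, p* = 175.6594.
A tax t gives Δq = t/6.6 and wedge t, so DWL = t²/13.2.
t²/13.2 = 20.625 → t² = 272.25 → t = 16.5.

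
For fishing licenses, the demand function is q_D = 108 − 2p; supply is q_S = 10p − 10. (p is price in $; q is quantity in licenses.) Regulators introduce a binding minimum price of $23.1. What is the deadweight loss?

$211.21

In inverse form: demand p = 54 − 0.5q, supply p = 1 + 0.1q.
Competitive equilibrium: 54 − 0.5q = 1 + 0.1q → q* = 88.3333, p* = 9.8333.
At the floor p = 23.1, quantity demanded = (54 − 23.1)/0.5 = 61.8.
Sellers' marginal cost at q' = 61.8: 1 + 0.1·61.8 = 7.18.
Δq = 88.3333 − 61.8 = 26.5333; wedge = 23.1 − 7.18 = 15.92.
DWL = ½ × 26.5333 × 15.92 = $211.21.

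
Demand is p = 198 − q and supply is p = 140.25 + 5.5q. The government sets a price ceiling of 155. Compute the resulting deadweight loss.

125.04

Competitive equilibrium: 198 − q = 140.25 + 5.5q → q* = 8.8846, p* = 189.1154.
At the ceiling p = 155, quantity supplied = (155 − 140.25)/5.5 = 2.6818.
Willingness to pay at q' = 2.6818: 198 − 1·2.6818 = 195.3182.
Δq = 8.8846 − 2.6818 = 6.2028; wedge = 195.3182 − 155 = 40.3182.
DWL = ½ × 6.2028 × 40.3182 = 125.04.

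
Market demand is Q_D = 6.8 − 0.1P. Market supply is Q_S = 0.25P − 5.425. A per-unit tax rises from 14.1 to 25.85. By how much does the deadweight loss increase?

In inverse form: demand P = 68 − 10Q, supply P = 21.7 + 4Q.
Competitive equilibrium: 68 − 10Q = 21.7 + 4Q → Q* = 3.3071, P* = 34.9286.
For a per-unit tax t: ΔQ = t/14, so DWL = ½·t·(t/14) = t²/28.
At t = 14.1: DWL = 7.1004. At t = 25.85: DWL = 23.8651.
Increase = 23.8651 − 7.1004 = 16.76.

16.76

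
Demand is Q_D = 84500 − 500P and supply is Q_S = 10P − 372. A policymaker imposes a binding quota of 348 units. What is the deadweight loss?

45463.04

In inverse form: demand P = 169 − 0.002Q, supply P = 37.2 + 0.1Q.
Competitive equilibrium: 169 − 0.002Q = 37.2 + 0.1Q → Q* = 1292.1569, P* = 166.4157.
At Q = 348: demand price = 169 − 0.002·348 = 168.304; supply price = 37.2 + 0.1·348 = 72.
ΔQ = 1292.1569 − 348 = 944.1569; wedge = 168.304 − 72 = 96.304.
The triangle = ½ × 944.1569 × 96.304 = 45463.04.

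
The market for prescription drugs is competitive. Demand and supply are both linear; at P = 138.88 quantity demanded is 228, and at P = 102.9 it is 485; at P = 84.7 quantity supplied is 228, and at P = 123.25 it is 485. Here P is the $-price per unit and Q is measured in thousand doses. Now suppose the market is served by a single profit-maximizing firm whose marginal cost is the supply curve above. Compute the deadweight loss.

Demand slope = (102.9 − 138.88)/(485 − 228) = −0.14, so P = 170.8 − 0.14Q.
Supply slope = (123.25 − 84.7)/(485 − 228) = 0.15, so P = 50.5 + 0.15Q.
Competitive equilibrium: 170.8 − 0.14Q = 50.5 + 0.15Q → Q* = 414.82759, P* = 112.72414.
Marginal revenue: MR = 170.8 − 0.28Q. Set MR = MC: 170.8 − 0.28Q = 50.5 + 0.15Q → Q_m = 279.76744.
Price P_m = 170.8 − 0.14·279.76744 = 131.63256; MC(Q_m) = 50.5 + 0.15·279.76744 = 92.46512.
Competitive Q* = 414.82759, so ΔQ = 135.06015; wedge = 131.63256 − 92.46512 = 39.16744.
Welfare loss = ½ × 135.06015 × 39.16744 = $2644.98 thousand.

$2644.98 thousand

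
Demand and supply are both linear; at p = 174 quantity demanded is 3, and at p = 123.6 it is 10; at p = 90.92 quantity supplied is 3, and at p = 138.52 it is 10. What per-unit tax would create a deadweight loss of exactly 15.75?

21

Demand slope = (123.6 − 174)/(10 − 3) = −7.2, so p = 195.6 − 7.2q.
Supply slope = (138.52 − 90.92)/(10 − 3) = 6.8, so p = 70.52 + 6.8q.
Competitive equilibrium: 195.6 − 7.2q = 70.52 + 6.8q → q* = 8.9343, p* = 131.2731.
A tax t gives Δq = t/14 and wedge t, so DWL = t²/28.
t²/28 = 15.75 → t² = 441 → t = 21.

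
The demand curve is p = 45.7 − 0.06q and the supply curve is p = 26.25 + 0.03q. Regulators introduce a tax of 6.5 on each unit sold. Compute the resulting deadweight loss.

Competitive equilibrium: 45.7 − 0.06q = 26.25 + 0.03q → q* = 216.1111, p* = 32.7333.
With the tax, the buyer price exceeds the seller price by 6.5: (45.7 − 0.06q) − (26.25 + 0.03q) = 6.5 → q' = 143.8889.
Δq = 216.1111 − 143.8889 = 72.2222; the wedge equals the tax, 6.5.
The triangle = ½ × 72.2222 × 6.5 = 234.72.

234.72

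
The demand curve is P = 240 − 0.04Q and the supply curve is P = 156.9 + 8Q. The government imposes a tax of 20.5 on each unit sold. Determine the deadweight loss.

26.13

Competitive equilibrium: 240 − 0.04Q = 156.9 + 8Q → Q* = 10.3358, P* = 239.5866.
With the tax, the buyer price exceeds the seller price by 20.5: (240 − 0.04Q) − (156.9 + 8Q) = 20.5 → Q' = 7.7861.
ΔQ = 10.3358 − 7.7861 = 2.5497; the wedge equals the tax, 20.5.
DWL = ½ × 2.5497 × 20.5 = 26.13.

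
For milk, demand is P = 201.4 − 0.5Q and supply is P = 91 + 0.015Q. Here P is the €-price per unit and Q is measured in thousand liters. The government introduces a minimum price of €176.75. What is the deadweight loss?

€7016.30 thousand

Competitive equilibrium: 201.4 − 0.5Q = 91 + 0.015Q → Q* = 214.36893, P* = 94.21553.
At the floor P = 176.75, quantity demanded = (201.4 − 176.75)/0.5 = 49.3.
Sellers' marginal cost at Q' = 49.3: 91 + 0.015·49.3 = 91.7395.
ΔQ = 214.36893 − 49.3 = 165.06893; wedge = 176.75 − 91.7395 = 85.0105.
DWL = ½ × 165.06893 × 85.0105 = €7016.30 thousand.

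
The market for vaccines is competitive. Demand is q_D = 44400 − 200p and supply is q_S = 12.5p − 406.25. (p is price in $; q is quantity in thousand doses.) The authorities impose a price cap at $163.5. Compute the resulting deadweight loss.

$14890.28 thousand

In inverse form: demand p = 222 − 0.005q, supply p = 32.5 + 0.08q.
Competitive equilibrium: 222 − 0.005q = 32.5 + 0.08q → q* = 2229.4118, p* = 210.8529.
At the ceiling p = 163.5, quantity supplied = (163.5 − 32.5)/0.08 = 1637.5.
Willingness to pay at q' = 1637.5: 222 − 0.005·1637.5 = 213.8125.
Δq = 2229.4118 − 1637.5 = 591.9118; wedge = 213.8125 − 163.5 = 50.3125.
Deadweight loss = ½ × 591.9118 × 50.3125 = $14890.28 thousand.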